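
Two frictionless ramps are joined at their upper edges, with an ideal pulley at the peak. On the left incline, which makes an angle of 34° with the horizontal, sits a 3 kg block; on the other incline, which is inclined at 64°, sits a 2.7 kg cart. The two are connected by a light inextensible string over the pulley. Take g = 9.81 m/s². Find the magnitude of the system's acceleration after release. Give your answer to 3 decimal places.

Resolve each weight along its own incline: the 3 kg mass has component 3 × 9.81 × sin 34° = 16.457 N down its slope, and the 2.7 kg mass has 2.7 × 9.81 × sin 64° = 23.806 N down its slope.
The 2.7 kg side's 23.806 N exceeds the other side's 16.457 N, so that mass slides down and the 3 kg mass slides up. Taking that direction as positive, Newton's second law for the whole system gives 23.806 − 16.457 = (3 + 2.7) a, so a = 7.349 / 5.7 = 1.2893 m/s².

1.289 m/s²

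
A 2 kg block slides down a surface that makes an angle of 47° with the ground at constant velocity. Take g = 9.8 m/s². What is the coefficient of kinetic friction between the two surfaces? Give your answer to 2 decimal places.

At constant velocity the net force along the incline is zero: mg sin 47° = μ mg cos 47°.
So μ = tan 47° = 0.7314 / 0.6820 = 1.0724.

1.07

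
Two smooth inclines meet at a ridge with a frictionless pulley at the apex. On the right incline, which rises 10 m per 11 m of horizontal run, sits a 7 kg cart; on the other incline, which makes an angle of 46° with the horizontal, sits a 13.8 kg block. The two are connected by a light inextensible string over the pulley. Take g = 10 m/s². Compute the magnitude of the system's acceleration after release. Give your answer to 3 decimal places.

Resolve each weight along its own incline: the 7 kg mass has component 7 × 10 × sin 42.27° = 47.087 N down its slope, and the 13.8 kg mass has 13.8 × 10 × sin 46° = 99.269 N down its slope.
The 13.8 kg side's 99.269 N exceeds the other side's 47.087 N, so that mass slides down and the 7 kg mass slides up. Taking that direction as positive, Newton's second law for the whole system gives 99.269 − 47.087 = (7 + 13.8) a, so a = 52.182 / 20.8 = 2.5088 m/s².

2.509 m/s²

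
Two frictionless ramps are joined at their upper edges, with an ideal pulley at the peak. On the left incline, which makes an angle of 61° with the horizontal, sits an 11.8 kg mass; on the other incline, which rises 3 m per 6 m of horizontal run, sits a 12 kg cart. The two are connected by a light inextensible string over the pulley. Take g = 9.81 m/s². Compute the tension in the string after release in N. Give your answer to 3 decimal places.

77.149 N

Resolve each weight along its own incline: the 11.8 kg mass has component 11.8 × 9.81 × sin 61° = 101.244 N down its slope, and the 12 kg mass has 12 × 9.81 × sin 26.57° = 52.646 N down its slope.
The 11.8 kg side's 101.244 N exceeds the other side's 52.646 N, so that mass slides down and the 12 kg mass slides up. Taking that direction as positive, Newton's second law for the whole system gives 101.244 − 52.646 = (11.8 + 12) a, so a = 48.598 / 23.8 = 2.0419 m/s².
For the 12 kg mass (up-slope positive): T − 52.646 = 12 × 2.0419, so T = 77.149 N.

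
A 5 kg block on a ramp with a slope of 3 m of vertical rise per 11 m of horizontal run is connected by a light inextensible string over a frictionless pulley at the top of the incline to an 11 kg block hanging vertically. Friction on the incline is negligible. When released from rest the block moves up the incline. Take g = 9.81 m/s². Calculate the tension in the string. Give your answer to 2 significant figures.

43 N

For the block on the incline: the weight component along the slope is m₁g sin 15.26° = 5 × 9.81 × 0.2631 = 12.905 N and the normal force is N = m₁g cos 15.26° = 47.322 N.
Newton's second law for the block (up-slope positive): T − 12.905 = 5 a. For the hanging block (downward positive): 11 × 9.81 − T = 11 a.
Adding the two equations eliminates T: 95.005 = 16 a, so a = 5.9378 m/s².
Then from the hanging block's equation, T = 11 × (9.81 − 5.9378) = 42.594 N.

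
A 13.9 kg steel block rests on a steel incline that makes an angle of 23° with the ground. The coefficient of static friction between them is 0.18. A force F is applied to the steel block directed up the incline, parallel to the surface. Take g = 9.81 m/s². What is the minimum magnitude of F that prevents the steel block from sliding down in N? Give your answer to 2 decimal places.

The normal force is N = mg cos 23° = 125.519 N. With F at its minimum the steel block is on the verge of sliding down, so static friction is at its maximum μ_s N = 0.18 × 125.519 = 22.593 N and acts up the slope.
Equilibrium along the incline: F + μ_s N = mg sin 23°, so F = 53.280 − 22.593 = 30.687 N.

30.69 N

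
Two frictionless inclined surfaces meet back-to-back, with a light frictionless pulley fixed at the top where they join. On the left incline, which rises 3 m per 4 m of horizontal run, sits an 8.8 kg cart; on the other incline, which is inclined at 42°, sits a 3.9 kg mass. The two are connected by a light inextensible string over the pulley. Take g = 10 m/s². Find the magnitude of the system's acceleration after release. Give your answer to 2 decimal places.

2.10 m/s²

Resolve each weight along its own incline: the 8.8 kg mass has component 8.8 × 10 × sin 36.87° = 52.800 N down its slope, and the 3.9 kg mass has 3.9 × 10 × sin 42° = 26.096 N down its slope.
The 8.8 kg side's 52.800 N exceeds the other side's 26.096 N, so that mass slides down and the 3.9 kg mass slides up. Taking that direction as positive, Newton's second law for the whole system gives 52.800 − 26.096 = (8.8 + 3.9) a, so a = 26.704 / 12.7 = 2.1027 m/s².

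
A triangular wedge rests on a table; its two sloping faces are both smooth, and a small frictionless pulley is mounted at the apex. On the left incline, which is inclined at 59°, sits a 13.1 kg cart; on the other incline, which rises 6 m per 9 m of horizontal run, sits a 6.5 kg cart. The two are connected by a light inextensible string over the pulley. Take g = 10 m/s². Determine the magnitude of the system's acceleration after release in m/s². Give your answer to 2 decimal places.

Resolve each weight along its own incline: the 13.1 kg mass has component 13.1 × 10 × sin 59° = 112.289 N down its slope, and the 6.5 kg mass has 6.5 × 10 × sin 33.69° = 36.056 N down its slope.
The 13.1 kg side's 112.289 N exceeds the other side's 36.056 N, so that mass slides down and the 6.5 kg mass slides up. Taking that direction as positive, Newton's second law for the whole system gives 112.289 − 36.056 = (13.1 + 6.5) a, so a = 76.233 / 19.6 = 3.8894 m/s².

3.89 m/s²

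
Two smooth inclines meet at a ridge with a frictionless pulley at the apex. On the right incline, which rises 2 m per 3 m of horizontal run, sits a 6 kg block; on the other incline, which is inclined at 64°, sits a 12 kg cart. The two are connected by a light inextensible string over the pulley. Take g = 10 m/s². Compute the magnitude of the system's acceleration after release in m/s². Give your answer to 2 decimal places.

Resolve each weight along its own incline: the 6 kg mass has component 6 × 10 × sin 33.69° = 33.282 N down its slope, and the 12 kg mass has 12 × 10 × sin 64° = 107.855 N down its slope.
The 12 kg side's 107.855 N exceeds the other side's 33.282 N, so that mass slides down and the 6 kg mass slides up. Taking that direction as positive, Newton's second law for the whole system gives 107.855 − 33.282 = (6 + 12) a, so a = 74.573 / 18 = 4.1429 m/s².

4.14 m/s²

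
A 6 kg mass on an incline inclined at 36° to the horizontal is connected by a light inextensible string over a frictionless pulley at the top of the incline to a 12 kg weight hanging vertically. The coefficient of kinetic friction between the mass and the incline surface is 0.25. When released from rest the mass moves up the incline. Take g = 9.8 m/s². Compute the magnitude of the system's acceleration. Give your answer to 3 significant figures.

3.95 m/s²

For the mass on the incline: the weight component along the slope is m₁g sin 36° = 6 × 9.8 × 0.5878 = 34.563 N and the normal force is N = m₁g cos 36° = 47.570 N.
Kinetic friction opposes the mass's motion up the incline: f = μN = 0.25 × 47.570 = 11.893 N acting down the slope.
Newton's second law for the mass (up-slope positive): T − 34.563 − 11.893 = 6 a. For the hanging weight (downward positive): 12 × 9.8 − T = 12 a.
Adding the two equations eliminates T: 71.144 = 18 a, so a = 3.9524 m/s².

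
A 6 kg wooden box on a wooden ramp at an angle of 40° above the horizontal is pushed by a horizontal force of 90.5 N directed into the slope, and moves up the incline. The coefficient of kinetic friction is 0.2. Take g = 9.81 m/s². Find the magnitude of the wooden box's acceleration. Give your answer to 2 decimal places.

The horizontal push has components F cos 40° = 90.5 × 0.7660 = 69.323 N up the incline and F sin 40° = 90.5 × 0.6428 = 58.173 N pressing into the surface.
The normal force is therefore N = mg cos 40° + F sin 40° = 45.087 + 58.173 = 103.260 N, and kinetic friction down the slope is μN = 0.2 × 103.260 = 20.652 N.
Along the incline: F cos 40° − mg sin 40° − μN = ma, so 69.323 − 37.835 − 20.652 = 6 a, giving a = 1.8060 m/s².

1.81 m/s²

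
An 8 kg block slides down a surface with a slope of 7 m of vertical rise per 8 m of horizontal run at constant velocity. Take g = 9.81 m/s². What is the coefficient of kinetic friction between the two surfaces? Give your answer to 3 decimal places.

At constant velocity the net force along the incline is zero: mg sin 41.19° = μ mg cos 41.19°.
So μ = tan 41.19° = 0.6585 / 0.7526 = 0.8750.

0.875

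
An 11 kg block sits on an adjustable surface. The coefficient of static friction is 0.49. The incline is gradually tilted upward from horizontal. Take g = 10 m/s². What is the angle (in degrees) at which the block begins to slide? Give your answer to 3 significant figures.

At the threshold of sliding, static friction is at its maximum μ_s N and exactly balances the weight component along the incline: mg sin θ = μ_s mg cos θ.
Hence tan θ = μ_s = 0.49, so θ = arctan(0.49) = 26.1049°.

26.1°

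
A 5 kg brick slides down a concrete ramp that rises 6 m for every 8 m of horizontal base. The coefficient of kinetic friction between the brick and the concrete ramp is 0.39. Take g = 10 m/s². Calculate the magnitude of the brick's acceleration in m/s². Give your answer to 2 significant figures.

Resolving the weight along the incline: the component pulling the brick down the slope is mg sin 36.87° = 5 × 10 × 0.6000 = 30.000 N, and the normal force is N = mg cos 36.87° = 5 × 10 × 0.8000 = 40.000 N.
Kinetic friction acts up the slope with magnitude f = μN = 0.39 × 40.000 = 15.600 N.
Net force along the incline is 30.000 − 15.600 = 14.400 N, so a = 14.400 / 5 = 2.8800 m/s².

2.9 m/s²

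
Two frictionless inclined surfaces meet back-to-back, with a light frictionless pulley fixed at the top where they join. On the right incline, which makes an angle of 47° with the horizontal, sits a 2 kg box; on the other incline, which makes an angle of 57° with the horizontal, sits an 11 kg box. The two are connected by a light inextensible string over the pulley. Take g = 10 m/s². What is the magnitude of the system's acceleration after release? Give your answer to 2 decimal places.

Resolve each weight along its own incline: the 2 kg mass has component 2 × 10 × sin 47° = 14.627 N down its slope, and the 11 kg mass has 11 × 10 × sin 57° = 92.254 N down its slope.
The 11 kg side's 92.254 N exceeds the other side's 14.627 N, so that mass slides down and the 2 kg mass slides up. Taking that direction as positive, Newton's second law for the whole system gives 92.254 − 14.627 = (2 + 11) a, so a = 77.627 / 13 = 5.9713 m/s².

5.97 m/s²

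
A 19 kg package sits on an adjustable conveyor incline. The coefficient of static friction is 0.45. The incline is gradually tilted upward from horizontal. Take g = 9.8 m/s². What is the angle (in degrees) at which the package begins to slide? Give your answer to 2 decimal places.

24.23°

At the threshold of sliding, static friction is at its maximum μ_s N and exactly balances the weight component along the incline: mg sin θ = μ_s mg cos θ.
Hence tan θ = μ_s = 0.45, so θ = arctan(0.45) = 24.2277°.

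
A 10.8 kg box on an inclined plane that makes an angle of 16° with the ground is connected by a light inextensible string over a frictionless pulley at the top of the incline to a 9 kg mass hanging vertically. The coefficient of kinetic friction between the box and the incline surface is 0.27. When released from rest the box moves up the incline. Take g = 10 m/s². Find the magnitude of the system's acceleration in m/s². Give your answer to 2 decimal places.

1.63 m/s²

For the box on the incline: the weight component along the slope is m₁g sin 16° = 10.8 × 10 × 0.2756 = 29.765 N and the normal force is N = m₁g cos 16° = 103.816 N.
Kinetic friction opposes the box's motion up the incline: f = μN = 0.27 × 103.816 = 28.030 N acting down the slope.
Newton's second law for the box (up-slope positive): T − 29.765 − 28.030 = 10.8 a. For the hanging mass (downward positive): 9 × 10 − T = 9 a.
Adding the two equations eliminates T: 32.205 = 19.8 a, so a = 1.6265 m/s².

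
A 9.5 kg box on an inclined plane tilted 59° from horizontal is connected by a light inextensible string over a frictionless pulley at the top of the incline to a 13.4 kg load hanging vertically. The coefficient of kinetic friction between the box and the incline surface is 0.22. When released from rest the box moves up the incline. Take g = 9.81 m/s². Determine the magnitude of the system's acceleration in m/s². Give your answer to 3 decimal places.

1.791 m/s²

For the box on the incline: the weight component along the slope is m₁g sin 59° = 9.5 × 9.81 × 0.8572 = 79.887 N and the normal force is N = m₁g cos 59° = 47.999 N.
Kinetic friction opposes the box's motion up the incline: f = μN = 0.22 × 47.999 = 10.560 N acting down the slope.
Newton's second law for the box (up-slope positive): T − 79.887 − 10.560 = 9.5 a. For the hanging load (downward positive): 13.4 × 9.81 − T = 13.4 a.
Adding the two equations eliminates T: 41.007 = 22.9 a, so a = 1.7907 m/s².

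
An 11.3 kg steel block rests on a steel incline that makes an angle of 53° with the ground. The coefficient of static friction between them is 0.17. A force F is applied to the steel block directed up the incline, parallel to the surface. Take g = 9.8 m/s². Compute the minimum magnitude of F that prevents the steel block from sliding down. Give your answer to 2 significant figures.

77 N

The normal force is N = mg cos 53° = 66.645 N. With F at its minimum the steel block is on the verge of sliding down, so static friction is at its maximum μ_s N = 0.17 × 66.645 = 11.330 N and acts up the slope.
Equilibrium along the incline: F + μ_s N = mg sin 53°, so F = 88.441 − 11.330 = 77.111 N.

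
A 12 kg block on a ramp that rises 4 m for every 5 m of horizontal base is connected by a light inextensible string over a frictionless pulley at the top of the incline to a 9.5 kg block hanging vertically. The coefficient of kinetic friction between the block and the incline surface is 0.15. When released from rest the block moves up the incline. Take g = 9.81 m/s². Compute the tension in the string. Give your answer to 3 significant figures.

For the block on the incline: the weight component along the slope is m₁g sin 38.66° = 12 × 9.81 × 0.6247 = 73.540 N and the normal force is N = m₁g cos 38.66° = 91.924 N.
Kinetic friction opposes the block's motion up the incline: f = μN = 0.15 × 91.924 = 13.789 N acting down the slope.
Newton's second law for the block (up-slope positive): T − 73.540 − 13.789 = 12 a. For the hanging block (downward positive): 9.5 × 9.81 − T = 9.5 a.
Adding the two equations eliminates T: 5.866 = 21.5 a, so a = 0.2728 m/s².
Then from the hanging block's equation, T = 9.5 × (9.81 − 0.2728) = 90.603 N.

90.6 N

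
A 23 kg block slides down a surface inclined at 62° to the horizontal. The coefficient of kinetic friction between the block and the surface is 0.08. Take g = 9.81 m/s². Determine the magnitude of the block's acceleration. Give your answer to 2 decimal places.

Resolving the weight along the incline: the component pulling the block down the slope is mg sin 62° = 23 × 9.81 × 0.8829 = 199.209 N, and the normal force is N = mg cos 62° = 23 × 9.81 × 0.4695 = 105.933 N.
Kinetic friction acts up the slope with magnitude f = μN = 0.08 × 105.933 = 8.475 N.
Net force along the incline is 199.209 − 8.475 = 190.734 N, so a = 190.734 / 23 = 8.2928 m/s².

8.29 m/s²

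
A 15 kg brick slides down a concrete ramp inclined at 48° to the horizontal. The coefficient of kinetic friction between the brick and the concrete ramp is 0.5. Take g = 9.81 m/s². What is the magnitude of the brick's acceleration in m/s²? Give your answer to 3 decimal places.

Resolving the weight along the incline: the component pulling the brick down the slope is mg sin 48° = 15 × 9.81 × 0.7431 = 109.347 N, and the normal force is N = mg cos 48° = 15 × 9.81 × 0.6691 = 98.458 N.
Kinetic friction acts up the slope with magnitude f = μN = 0.5 × 98.458 = 49.229 N.
Net force along the incline is 109.347 − 49.229 = 60.118 N, so a = 60.118 / 15 = 4.0079 m/s².

4.008 m/s²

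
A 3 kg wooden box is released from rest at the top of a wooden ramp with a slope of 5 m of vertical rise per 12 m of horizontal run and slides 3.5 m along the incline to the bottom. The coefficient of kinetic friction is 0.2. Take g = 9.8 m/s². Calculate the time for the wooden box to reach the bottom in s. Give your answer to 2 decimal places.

The weight component along the incline is mg sin 22.62° = 11.308 N and the normal force is N = mg cos 22.62° = 27.138 N.
Friction up the slope is f = μN = 0.2 × 27.138 = 5.428 N, so the net downslope force is 11.308 − 5.428 = 5.880 N and a = 5.880 / 3 = 1.9600 m/s².
Starting from rest, L = ½at², so t = √(2L/a) = √(2 × 3.5 / 1.9600) = 1.8898 s.

1.89 s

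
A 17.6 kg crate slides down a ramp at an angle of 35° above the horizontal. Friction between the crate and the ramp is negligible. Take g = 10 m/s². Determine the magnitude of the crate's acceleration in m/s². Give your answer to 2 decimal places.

Resolving the weight along the incline: the component pulling the crate down the slope is mg sin 35° = 17.6 × 10 × 0.5736 = 100.954 N, and the normal force is N = mg cos 35° = 17.6 × 10 × 0.8192 = 144.179 N.
With no friction the net force along the incline is 100.954 N, so a = g sin 35° = 100.954 / 17.6 = 5.7360 m/s².

5.74 m/s²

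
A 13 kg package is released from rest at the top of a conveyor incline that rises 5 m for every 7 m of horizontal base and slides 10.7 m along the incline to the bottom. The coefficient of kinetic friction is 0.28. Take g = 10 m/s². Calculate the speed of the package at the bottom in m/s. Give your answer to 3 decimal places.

The weight component along the incline is mg sin 35.54° = 75.561 N and the normal force is N = mg cos 35.54° = 105.785 N.
Friction up the slope is f = μN = 0.28 × 105.785 = 29.620 N, so the net downslope force is 75.561 − 29.620 = 45.941 N and a = 45.941 / 13 = 3.5339 m/s².
Starting from rest over a distance of 10.7 m, v² = 2aL = 2 × 3.5339 × 10.7 = 75.6255, so v = 8.6963 m/s.

8.696 m/s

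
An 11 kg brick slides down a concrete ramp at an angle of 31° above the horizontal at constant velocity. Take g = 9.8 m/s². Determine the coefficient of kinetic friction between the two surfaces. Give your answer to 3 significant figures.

0.601

At constant velocity the net force along the incline is zero: mg sin 31° = μ mg cos 31°.
So μ = tan 31° = 0.5150 / 0.8572 = 0.6008.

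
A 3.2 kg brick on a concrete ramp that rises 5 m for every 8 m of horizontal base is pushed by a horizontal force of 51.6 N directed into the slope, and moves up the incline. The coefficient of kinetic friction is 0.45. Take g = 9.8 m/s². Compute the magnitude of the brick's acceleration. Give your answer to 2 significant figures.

The horizontal push has components F cos 32.01° = 51.6 × 0.8480 = 43.757 N up the incline and F sin 32.01° = 51.6 × 0.5300 = 27.348 N pressing into the surface.
The normal force is therefore N = mg cos 32.01° + F sin 32.01° = 26.593 + 27.348 = 53.941 N, and kinetic friction down the slope is μN = 0.45 × 53.941 = 24.273 N.
Along the incline: F cos 32.01° − mg sin 32.01° − μN = ma, so 43.757 − 16.621 − 24.273 = 3.2 a, giving a = 0.8947 m/s².

0.89 m/s²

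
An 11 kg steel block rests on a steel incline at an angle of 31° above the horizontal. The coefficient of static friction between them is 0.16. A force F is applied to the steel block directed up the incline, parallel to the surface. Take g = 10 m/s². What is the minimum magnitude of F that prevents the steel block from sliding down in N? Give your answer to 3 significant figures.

The normal force is N = mg cos 31° = 94.288 N. With F at its minimum the steel block is on the verge of sliding down, so static friction is at its maximum μ_s N = 0.16 × 94.288 = 15.086 N and acts up the slope.
Equilibrium along the incline: F + μ_s N = mg sin 31°, so F = 56.654 − 15.086 = 41.568 N.

41.6 N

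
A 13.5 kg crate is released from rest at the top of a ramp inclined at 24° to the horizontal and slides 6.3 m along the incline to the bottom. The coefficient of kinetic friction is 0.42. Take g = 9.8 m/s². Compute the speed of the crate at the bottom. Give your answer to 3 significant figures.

1.69 m/s

The weight component along the incline is mg sin 24° = 53.811 N and the normal force is N = mg cos 24° = 120.862 N.
Friction up the slope is f = μN = 0.42 × 120.862 = 50.762 N, so the net downslope force is 53.811 − 50.762 = 3.049 N and a = 3.049 / 13.5 = 0.2259 m/s².
Starting from rest over a distance of 6.3 m, v² = 2aL = 2 × 0.2259 × 6.3 = 2.8463, so v = 1.6871 m/s.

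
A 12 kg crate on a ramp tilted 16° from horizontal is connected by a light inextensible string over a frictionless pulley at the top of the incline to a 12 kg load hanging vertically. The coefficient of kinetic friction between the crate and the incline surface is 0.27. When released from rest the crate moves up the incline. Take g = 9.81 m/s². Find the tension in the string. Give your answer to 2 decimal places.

90.36 N

For the crate on the incline: the weight component along the slope is m₁g sin 16° = 12 × 9.81 × 0.2756 = 32.444 N and the normal force is N = m₁g cos 16° = 113.160 N.
Kinetic friction opposes the crate's motion up the incline: f = μN = 0.27 × 113.160 = 30.553 N acting down the slope.
Newton's second law for the crate (up-slope positive): T − 32.444 − 30.553 = 12 a. For the hanging load (downward positive): 12 × 9.81 − T = 12 a.
Adding the two equations eliminates T: 54.723 = 24 a, so a = 2.2801 m/s².
Then from the hanging load's equation, T = 12 × (9.81 − 2.2801) = 90.359 N.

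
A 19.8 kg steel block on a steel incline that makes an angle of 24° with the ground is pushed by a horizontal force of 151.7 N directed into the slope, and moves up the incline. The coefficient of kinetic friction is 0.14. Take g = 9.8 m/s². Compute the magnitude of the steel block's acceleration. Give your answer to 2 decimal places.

The horizontal push has components F cos 24° = 151.7 × 0.9135 = 138.578 N up the incline and F sin 24° = 151.7 × 0.4067 = 61.696 N pressing into the surface.
The normal force is therefore N = mg cos 24° + F sin 24° = 177.256 + 61.696 = 238.952 N, and kinetic friction down the slope is μN = 0.14 × 238.952 = 33.453 N.
Along the incline: F cos 24° − mg sin 24° − μN = ma, so 138.578 − 78.916 − 33.453 = 19.8 a, giving a = 1.3237 m/s².

1.32 m/s²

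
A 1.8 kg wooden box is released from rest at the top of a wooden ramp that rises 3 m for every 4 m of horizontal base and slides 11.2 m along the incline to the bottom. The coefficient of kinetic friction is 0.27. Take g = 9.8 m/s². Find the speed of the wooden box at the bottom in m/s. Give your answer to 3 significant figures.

The weight component along the incline is mg sin 36.87° = 10.584 N and the normal force is N = mg cos 36.87° = 14.112 N.
Friction up the slope is f = μN = 0.27 × 14.112 = 3.810 N, so the net downslope force is 10.584 − 3.810 = 6.774 N and a = 6.774 / 1.8 = 3.7633 m/s².
Starting from rest over a distance of 11.2 m, v² = 2aL = 2 × 3.7633 × 11.2 = 84.2979, so v = 9.1814 m/s.

9.18 m/s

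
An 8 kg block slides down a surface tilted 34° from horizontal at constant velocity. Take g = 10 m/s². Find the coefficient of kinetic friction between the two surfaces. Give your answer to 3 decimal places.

0.675

At constant velocity the net force along the incline is zero: mg sin 34° = μ mg cos 34°.
So μ = tan 34° = 0.5592 / 0.8290 = 0.6745.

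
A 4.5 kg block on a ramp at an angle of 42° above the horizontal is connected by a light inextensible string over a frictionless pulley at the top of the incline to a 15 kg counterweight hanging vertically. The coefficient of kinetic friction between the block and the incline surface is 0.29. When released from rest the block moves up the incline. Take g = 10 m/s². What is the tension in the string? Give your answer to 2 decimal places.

For the block on the incline: the weight component along the slope is m₁g sin 42° = 4.5 × 10 × 0.6691 = 30.110 N and the normal force is N = m₁g cos 42° = 33.442 N.
Kinetic friction opposes the block's motion up the incline: f = μN = 0.29 × 33.442 = 9.698 N acting down the slope.
Newton's second law for the block (up-slope positive): T − 30.110 − 9.698 = 4.5 a. For the hanging counterweight (downward positive): 15 × 10 − T = 15 a.
Adding the two equations eliminates T: 110.192 = 19.5 a, so a = 5.6509 m/s².
Then from the hanging counterweight's equation, T = 15 × (10 − 5.6509) = 65.237 N.

65.24 N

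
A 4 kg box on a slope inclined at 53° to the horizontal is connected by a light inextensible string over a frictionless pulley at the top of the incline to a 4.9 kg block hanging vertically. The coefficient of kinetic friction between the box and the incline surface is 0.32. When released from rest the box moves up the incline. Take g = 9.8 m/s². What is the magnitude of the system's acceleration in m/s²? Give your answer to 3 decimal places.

For the box on the incline: the weight component along the slope is m₁g sin 53° = 4 × 9.8 × 0.7986 = 31.305 N and the normal force is N = m₁g cos 53° = 23.591 N.
Kinetic friction opposes the box's motion up the incline: f = μN = 0.32 × 23.591 = 7.549 N acting down the slope.
Newton's second law for the box (up-slope positive): T − 31.305 − 7.549 = 4 a. For the hanging block (downward positive): 4.9 × 9.8 − T = 4.9 a.
Adding the two equations eliminates T: 9.166 = 8.9 a, so a = 1.0299 m/s².

1.030 m/s²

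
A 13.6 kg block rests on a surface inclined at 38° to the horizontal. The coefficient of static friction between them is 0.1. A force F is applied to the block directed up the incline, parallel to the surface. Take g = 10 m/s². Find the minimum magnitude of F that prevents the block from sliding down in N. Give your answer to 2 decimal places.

73.01 N

The normal force is N = mg cos 38° = 107.169 N. With F at its minimum the block is on the verge of sliding down, so static friction is at its maximum μ_s N = 0.1 × 107.169 = 10.717 N and acts up the slope.
Equilibrium along the incline: F + μ_s N = mg sin 38°, so F = 83.730 − 10.717 = 73.013 N.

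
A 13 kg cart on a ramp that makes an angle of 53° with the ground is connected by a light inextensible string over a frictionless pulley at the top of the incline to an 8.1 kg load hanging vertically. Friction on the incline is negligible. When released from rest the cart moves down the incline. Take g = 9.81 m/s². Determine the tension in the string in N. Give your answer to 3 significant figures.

88.1 N

For the cart on the incline: the weight component along the slope is m₁g sin 53° = 13 × 9.81 × 0.7986 = 101.845 N and the normal force is N = m₁g cos 53° = 76.749 N.
Newton's second law for the cart (down-slope positive): 101.845 − T = 13 a. For the hanging load (upward positive): T − 8.1 × 9.81 = 8.1 a.
Adding the two equations eliminates T: 22.384 = 21.1 a, so a = 1.0609 m/s².
Then from the hanging load's equation, T = 8.1 × (9.81 + 1.0609) = 88.054 N.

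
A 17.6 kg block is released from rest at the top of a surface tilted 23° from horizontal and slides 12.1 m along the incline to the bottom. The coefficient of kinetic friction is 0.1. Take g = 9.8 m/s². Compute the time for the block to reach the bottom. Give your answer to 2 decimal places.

The weight component along the incline is mg sin 23° = 67.393 N and the normal force is N = mg cos 23° = 158.769 N.
Friction up the slope is f = μN = 0.1 × 158.769 = 15.877 N, so the net downslope force is 67.393 − 15.877 = 51.516 N and a = 51.516 / 17.6 = 2.9270 m/s².
Starting from rest, L = ½at², so t = √(2L/a) = √(2 × 12.1 / 2.9270) = 2.8754 s.

2.88 s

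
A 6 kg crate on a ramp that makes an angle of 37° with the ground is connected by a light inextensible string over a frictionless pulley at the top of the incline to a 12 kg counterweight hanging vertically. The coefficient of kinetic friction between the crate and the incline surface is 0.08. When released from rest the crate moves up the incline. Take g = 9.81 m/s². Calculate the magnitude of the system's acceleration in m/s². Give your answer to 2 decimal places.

4.36 m/s²

For the crate on the incline: the weight component along the slope is m₁g sin 37° = 6 × 9.81 × 0.6018 = 35.422 N and the normal force is N = m₁g cos 37° = 47.008 N.
Kinetic friction opposes the crate's motion up the incline: f = μN = 0.08 × 47.008 = 3.761 N acting down the slope.
Newton's second law for the crate (up-slope positive): T − 35.422 − 3.761 = 6 a. For the hanging counterweight (downward positive): 12 × 9.81 − T = 12 a.
Adding the two equations eliminates T: 78.537 = 18 a, so a = 4.3632 m/s².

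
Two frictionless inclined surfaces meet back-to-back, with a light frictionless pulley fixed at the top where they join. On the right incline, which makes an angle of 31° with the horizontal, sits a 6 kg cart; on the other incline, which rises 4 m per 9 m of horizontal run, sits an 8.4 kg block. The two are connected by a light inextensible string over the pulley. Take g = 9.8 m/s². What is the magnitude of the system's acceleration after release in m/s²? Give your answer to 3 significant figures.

0.219 m/s²

Resolve each weight along its own incline: the 6 kg mass has component 6 × 9.8 × sin 31° = 30.284 N down its slope, and the 8.4 kg mass has 8.4 × 9.8 × sin 23.96° = 33.433 N down its slope.
The 8.4 kg side's 33.433 N exceeds the other side's 30.284 N, so that mass slides down and the 6 kg mass slides up. Taking that direction as positive, Newton's second law for the whole system gives 33.433 − 30.284 = (6 + 8.4) a, so a = 3.149 / 14.4 = 0.2187 m/s².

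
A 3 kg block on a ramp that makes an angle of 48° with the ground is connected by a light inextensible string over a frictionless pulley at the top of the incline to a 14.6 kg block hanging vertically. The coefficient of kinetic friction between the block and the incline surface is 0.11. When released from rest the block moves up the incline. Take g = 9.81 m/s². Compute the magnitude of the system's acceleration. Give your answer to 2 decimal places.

6.77 m/s²

For the block on the incline: the weight component along the slope is m₁g sin 48° = 3 × 9.81 × 0.7431 = 21.869 N and the normal force is N = m₁g cos 48° = 19.693 N.
Kinetic friction opposes the block's motion up the incline: f = μN = 0.11 × 19.693 = 2.166 N acting down the slope.
Newton's second law for the block (up-slope positive): T − 21.869 − 2.166 = 3 a. For the hanging block (downward positive): 14.6 × 9.81 − T = 14.6 a.
Adding the two equations eliminates T: 119.191 = 17.6 a, so a = 6.7722 m/s².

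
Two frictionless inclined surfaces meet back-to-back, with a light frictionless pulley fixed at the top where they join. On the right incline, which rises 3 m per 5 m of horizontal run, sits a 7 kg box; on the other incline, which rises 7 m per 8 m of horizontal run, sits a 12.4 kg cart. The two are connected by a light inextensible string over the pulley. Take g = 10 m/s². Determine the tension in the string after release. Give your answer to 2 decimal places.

52.48 N

Resolve each weight along its own incline: the 7 kg mass has component 7 × 10 × sin 30.96° = 36.015 N down its slope, and the 12.4 kg mass has 12.4 × 10 × sin 41.19° = 81.655 N down its slope.
The 12.4 kg side's 81.655 N exceeds the other side's 36.015 N, so that mass slides down and the 7 kg mass slides up. Taking that direction as positive, Newton's second law for the whole system gives 81.655 − 36.015 = (7 + 12.4) a, so a = 45.640 / 19.4 = 2.3526 m/s².
For the 7 kg mass (up-slope positive): T − 36.015 = 7 × 2.3526, so T = 52.483 N.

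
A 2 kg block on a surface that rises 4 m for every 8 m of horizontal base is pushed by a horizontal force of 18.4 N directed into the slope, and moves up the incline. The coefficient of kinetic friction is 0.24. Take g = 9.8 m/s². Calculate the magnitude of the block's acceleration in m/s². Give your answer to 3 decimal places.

0.755 m/s²

The horizontal push has components F cos 26.57° = 18.4 × 0.8944 = 16.457 N up the incline and F sin 26.57° = 18.4 × 0.4472 = 8.228 N pressing into the surface.
The normal force is therefore N = mg cos 26.57° + F sin 26.57° = 17.530 + 8.228 = 25.758 N, and kinetic friction down the slope is μN = 0.24 × 25.758 = 6.182 N.
Along the incline: F cos 26.57° − mg sin 26.57° − μN = ma, so 16.457 − 8.765 − 6.182 = 2 a, giving a = 0.7550 m/s².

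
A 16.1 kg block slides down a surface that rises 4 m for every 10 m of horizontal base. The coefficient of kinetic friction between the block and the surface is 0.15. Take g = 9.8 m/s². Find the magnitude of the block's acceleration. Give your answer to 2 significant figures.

2.3 m/s²

Resolving the weight along the incline: the component pulling the block down the slope is mg sin 21.80° = 16.1 × 9.8 × 0.3714 = 58.599 N, and the normal force is N = mg cos 21.80° = 16.1 × 9.8 × 0.9285 = 146.499 N.
Kinetic friction acts up the slope with magnitude f = μN = 0.15 × 146.499 = 21.975 N.
Net force along the incline is 58.599 − 21.975 = 36.624 N, so a = 36.624 / 16.1 = 2.2748 m/s².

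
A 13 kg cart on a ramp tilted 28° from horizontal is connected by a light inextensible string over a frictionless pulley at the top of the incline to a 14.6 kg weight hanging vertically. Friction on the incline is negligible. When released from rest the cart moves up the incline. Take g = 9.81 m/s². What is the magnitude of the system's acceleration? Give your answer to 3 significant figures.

3.02 m/s²

For the cart on the incline: the weight component along the slope is m₁g sin 28° = 13 × 9.81 × 0.4695 = 59.875 N and the normal force is N = m₁g cos 28° = 112.602 N.
Newton's second law for the cart (up-slope positive): T − 59.875 = 13 a. For the hanging weight (downward positive): 14.6 × 9.81 − T = 14.6 a.
Adding the two equations eliminates T: 83.351 = 27.6 a, so a = 3.0200 m/s².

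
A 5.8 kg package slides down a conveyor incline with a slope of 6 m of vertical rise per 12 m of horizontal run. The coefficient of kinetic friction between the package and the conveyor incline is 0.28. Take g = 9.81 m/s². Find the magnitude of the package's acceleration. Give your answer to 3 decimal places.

Resolving the weight along the incline: the component pulling the package down the slope is mg sin 26.57° = 5.8 × 9.81 × 0.4472 = 25.445 N, and the normal force is N = mg cos 26.57° = 5.8 × 9.81 × 0.8944 = 50.890 N.
Kinetic friction acts up the slope with magnitude f = μN = 0.28 × 50.890 = 14.249 N.
Net force along the incline is 25.445 − 14.249 = 11.196 N, so a = 11.196 / 5.8 = 1.9303 m/s².

1.930 m/s²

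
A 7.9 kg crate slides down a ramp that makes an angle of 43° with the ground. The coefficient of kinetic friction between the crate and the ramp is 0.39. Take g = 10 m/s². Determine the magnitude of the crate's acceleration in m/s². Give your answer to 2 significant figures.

Resolving the weight along the incline: the component pulling the crate down the slope is mg sin 43° = 7.9 × 10 × 0.6820 = 53.878 N, and the normal force is N = mg cos 43° = 7.9 × 10 × 0.7314 = 57.781 N.
Kinetic friction acts up the slope with magnitude f = μN = 0.39 × 57.781 = 22.535 N.
Net force along the incline is 53.878 − 22.535 = 31.343 N, so a = 31.343 / 7.9 = 3.9675 m/s².

4.0 m/s²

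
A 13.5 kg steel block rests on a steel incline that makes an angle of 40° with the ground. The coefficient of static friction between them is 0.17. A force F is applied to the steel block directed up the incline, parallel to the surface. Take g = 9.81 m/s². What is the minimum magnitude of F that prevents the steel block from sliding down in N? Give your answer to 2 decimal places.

67.88 N

The normal force is N = mg cos 40° = 101.451 N. With F at its minimum the steel block is on the verge of sliding down, so static friction is at its maximum μ_s N = 0.17 × 101.451 = 17.247 N and acts up the slope.
Equilibrium along the incline: F + μ_s N = mg sin 40°, so F = 85.128 − 17.247 = 67.881 N.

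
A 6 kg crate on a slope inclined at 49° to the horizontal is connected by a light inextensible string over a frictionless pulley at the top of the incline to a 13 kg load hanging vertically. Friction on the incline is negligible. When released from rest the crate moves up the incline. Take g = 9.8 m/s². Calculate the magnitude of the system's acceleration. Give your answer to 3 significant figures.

4.37 m/s²

For the crate on the incline: the weight component along the slope is m₁g sin 49° = 6 × 9.8 × 0.7547 = 44.376 N and the normal force is N = m₁g cos 49° = 38.576 N.
Newton's second law for the crate (up-slope positive): T − 44.376 = 6 a. For the hanging load (downward positive): 13 × 9.8 − T = 13 a.
Adding the two equations eliminates T: 83.024 = 19 a, so a = 4.3697 m/s².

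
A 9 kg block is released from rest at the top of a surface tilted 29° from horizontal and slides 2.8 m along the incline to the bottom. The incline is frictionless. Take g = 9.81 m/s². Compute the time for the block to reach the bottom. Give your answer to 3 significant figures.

1.09 s

The weight component along the incline is mg sin 29° = 42.804 N and the normal force is N = mg cos 29° = 77.220 N.
With no friction, a = g sin 29° = 4.7560 m/s².
Starting from rest, L = ½at², so t = √(2L/a) = √(2 × 2.8 / 4.7560) = 1.0851 s.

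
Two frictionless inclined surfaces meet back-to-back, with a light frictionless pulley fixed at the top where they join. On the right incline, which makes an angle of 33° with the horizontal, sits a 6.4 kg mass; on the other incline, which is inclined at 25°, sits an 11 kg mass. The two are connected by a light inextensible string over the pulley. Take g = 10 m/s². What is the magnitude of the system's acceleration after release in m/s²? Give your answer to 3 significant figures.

0.668 m/s²

Resolve each weight along its own incline: the 6.4 kg mass has component 6.4 × 10 × sin 33° = 34.857 N down its slope, and the 11 kg mass has 11 × 10 × sin 25° = 46.488 N down its slope.
The 11 kg side's 46.488 N exceeds the other side's 34.857 N, so that mass slides down and the 6.4 kg mass slides up. Taking that direction as positive, Newton's second law for the whole system gives 46.488 − 34.857 = (6.4 + 11) a, so a = 11.631 / 17.4 = 0.6684 m/s².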